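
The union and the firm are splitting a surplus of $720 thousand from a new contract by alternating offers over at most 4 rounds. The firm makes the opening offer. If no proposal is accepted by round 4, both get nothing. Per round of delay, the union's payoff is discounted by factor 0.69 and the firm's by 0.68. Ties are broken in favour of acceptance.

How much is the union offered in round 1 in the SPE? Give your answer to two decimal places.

Round 4 (the union proposes): the firm will accept anything ≥ 0, so the union offers 0 and keeps 720.
Round 3 (the firm proposes): the union can get 720 next round, worth 0.69 × 720 = 496.8 now, so the firm offers 496.8, keeping 223.2.
Round 2 (the union proposes): the firm can get 223.2 next round, worth 0.68 × 223.2 = 151.776 now, so the union offers 151.776, keeping 568.224.
Round 1 (the firm proposes): the union can get 568.224 next round, worth 0.69 × 568.224 = 392.07456 now. The firm offers 392.07456 and keeps 720 − 392.07456 = 327.92544.

392.07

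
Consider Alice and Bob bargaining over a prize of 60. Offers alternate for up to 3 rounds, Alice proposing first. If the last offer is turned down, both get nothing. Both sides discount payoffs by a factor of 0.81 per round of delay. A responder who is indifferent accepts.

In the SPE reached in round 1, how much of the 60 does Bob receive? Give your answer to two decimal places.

9.23

Round 3 (Alice proposes): Bob will accept anything ≥ 0, so Alice offers 0 and keeps 60.
Round 2 (Bob proposes): Alice can get 60 next round, worth 0.81 × 60 = 48.6 now; Bob offers that and keeps 11.4.
Round 1 (Alice proposes): Bob can get 11.4 next round, worth 0.81 × 11.4 = 9.234 now; Alice offers that and keeps 50.766.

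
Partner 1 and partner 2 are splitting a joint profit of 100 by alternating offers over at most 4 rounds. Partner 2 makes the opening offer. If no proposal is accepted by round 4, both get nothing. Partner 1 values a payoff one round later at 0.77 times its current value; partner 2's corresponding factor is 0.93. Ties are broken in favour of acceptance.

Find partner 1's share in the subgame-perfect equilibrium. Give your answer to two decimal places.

60.53

By backward induction:
Round 4 (partner 1 proposes): partner 2 will accept anything ≥ 0, so partner 1 offers 0 and keeps 100.
Round 3 (partner 2 proposes): partner 1 can get 100 next round, worth 0.77 × 100 = 77 now. Partner 2 offers 77 and keeps 100 − 77 = 23.
Round 2 (partner 1 proposes): partner 2 can get 23 next round, worth 0.93 × 23 = 21.39 now. Partner 1 offers 21.39 and keeps 100 − 21.39 = 78.61.
Round 1 (partner 2 proposes): partner 1 can get 78.61 next round, worth 0.77 × 78.61 = 60.5297 now; partner 2 offers that and keeps 39.4703.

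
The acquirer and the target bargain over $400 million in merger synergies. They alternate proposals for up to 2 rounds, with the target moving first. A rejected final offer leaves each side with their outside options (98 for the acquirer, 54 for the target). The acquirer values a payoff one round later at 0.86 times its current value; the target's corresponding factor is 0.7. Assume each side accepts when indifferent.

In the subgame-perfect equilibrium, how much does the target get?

By backward induction:
Round 2 (the acquirer proposes): the target gets 54 if talks fail, so the acquirer offers 54 and keeps 346.
Round 1 (the target proposes): the acquirer can get 346 next round, worth 0.86 × 346 = 297.56 now; the target offers that and keeps 102.44.

102.44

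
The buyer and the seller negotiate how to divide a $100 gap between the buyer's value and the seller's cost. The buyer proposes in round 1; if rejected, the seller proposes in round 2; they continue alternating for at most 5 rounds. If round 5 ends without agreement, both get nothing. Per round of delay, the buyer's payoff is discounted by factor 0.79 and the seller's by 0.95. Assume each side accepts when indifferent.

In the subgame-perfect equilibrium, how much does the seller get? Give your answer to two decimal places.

34.92

By backward induction:
Round 5 (the buyer proposes): rejection yields 0 for the seller; the buyer offers 0 and keeps 100.
Round 4 (the seller proposes): the buyer can get 100 next round, worth 0.79 × 100 = 79 now; the seller offers that and keeps 21.
Round 3 (the buyer proposes): the seller can get 21 next round, worth 0.95 × 21 = 19.95 now, so the buyer offers 19.95, keeping 80.05.
Round 2 (the seller proposes): the buyer can get 80.05 next round, worth 0.79 × 80.05 = 63.2395 now. The seller offers 63.2395 and keeps 100 − 63.2395 = 36.7605.
Round 1 (the buyer proposes): the seller can get 36.7605 next round, worth 0.95 × 36.7605 = 34.922475 now; the buyer offers that and keeps 65.077525.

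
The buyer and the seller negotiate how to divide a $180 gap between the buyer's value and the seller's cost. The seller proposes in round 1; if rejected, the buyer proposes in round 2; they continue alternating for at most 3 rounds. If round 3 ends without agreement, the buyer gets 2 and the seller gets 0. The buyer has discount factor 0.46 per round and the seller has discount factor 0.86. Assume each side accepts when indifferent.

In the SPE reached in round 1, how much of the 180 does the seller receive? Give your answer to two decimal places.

167.62

Round 3 (the seller proposes): the buyer gets 2 if talks fail, so the seller offers 2 and keeps 178.
Round 2 (the buyer proposes): the seller can get 178 next round, worth 0.86 × 178 = 153.08 now. The buyer offers 153.08 and keeps 180 − 153.08 = 26.92.
Round 1 (the seller proposes): the buyer can get 26.92 next round, worth 0.46 × 26.92 = 12.3832 now, so the seller offers 12.3832, keeping 167.6168.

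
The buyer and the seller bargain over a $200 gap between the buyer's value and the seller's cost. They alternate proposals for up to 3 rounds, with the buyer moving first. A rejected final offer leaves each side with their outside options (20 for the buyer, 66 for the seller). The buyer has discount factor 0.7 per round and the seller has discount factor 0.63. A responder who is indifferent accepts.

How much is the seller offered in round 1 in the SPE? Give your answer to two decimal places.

66.91

Solve by backward induction from round 3.
Round 3 (the buyer proposes): the seller gets 66 if talks fail, so the buyer offers 66 and keeps 134.
Round 2 (the seller proposes): the buyer can get 134 next round, worth 0.7 × 134 = 93.8 now, so the seller offers 93.8, keeping 106.2.
Round 1 (the buyer proposes): the seller can get 106.2 next round, worth 0.63 × 106.2 = 66.906 now; the buyer offers that and keeps 133.094.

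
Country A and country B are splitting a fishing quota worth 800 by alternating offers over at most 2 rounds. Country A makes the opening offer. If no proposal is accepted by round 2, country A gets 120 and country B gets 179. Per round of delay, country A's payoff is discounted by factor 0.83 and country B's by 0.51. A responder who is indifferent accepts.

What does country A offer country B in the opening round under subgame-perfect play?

346.8

Round 2 (country B proposes): country A gets 120 if talks fail, so country B offers 120 and keeps 680.
Round 1 (country A proposes): country B can get 680 next round, worth 0.51 × 680 = 346.8 now; country A offers that and keeps 453.2.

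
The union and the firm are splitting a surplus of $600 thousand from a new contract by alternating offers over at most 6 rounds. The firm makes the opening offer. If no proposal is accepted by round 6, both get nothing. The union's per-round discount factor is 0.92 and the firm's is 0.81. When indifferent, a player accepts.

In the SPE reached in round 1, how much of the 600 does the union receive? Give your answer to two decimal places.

Round 6 (the union proposes): the firm will accept anything ≥ 0, so the union offers 0 and keeps 600.
Round 5 (the firm proposes): the union can get 600 next round, worth 0.92 × 600 = 552 now, so the firm offers 552, keeping 48.
Round 4 (the union proposes): the firm can get 48 next round, worth 0.81 × 48 = 38.88 now. The union offers 38.88 and keeps 600 − 38.88 = 561.12.
Round 3 (the firm proposes): the union can get 561.12 next round, worth 0.92 × 561.12 = 516.2304 now, so the firm offers 516.2304, keeping 83.7696.
Round 2 (the union proposes): the firm can get 83.7696 next round, worth 0.81 × 83.7696 = 67.853376 now, so the union offers 67.853376, keeping 532.146624.
Round 1 (the firm proposes): the union can get 532.146624 next round, worth 0.92 × 532.146624 = 489.57489408 now. The firm offers 489.57489408 and keeps 600 − 489.57489408 = 110.42510592.

489.57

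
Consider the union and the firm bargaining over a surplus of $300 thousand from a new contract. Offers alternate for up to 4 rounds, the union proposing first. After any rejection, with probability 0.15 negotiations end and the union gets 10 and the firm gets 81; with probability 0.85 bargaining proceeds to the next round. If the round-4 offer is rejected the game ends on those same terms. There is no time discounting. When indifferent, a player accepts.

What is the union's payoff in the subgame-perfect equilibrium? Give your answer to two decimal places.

64.00

Round 4 (the firm proposes): the union gets 10 if talks fail, so the firm offers 10 and keeps 290.
Round 3 (the union proposes): rejecting gives the firm an expected 0.85 × 290 + 0.15 × 81 = 258.65; the union offers that and keeps 41.35.
Round 2 (the firm proposes): rejecting gives the union an expected 0.85 × 41.35 + 0.15 × 10 = 36.6475, so the firm offers 36.6475, keeping 263.3525.
Round 1 (the union proposes): rejecting gives the firm an expected 0.85 × 263.3525 + 0.15 × 81 = 235.999625. The union offers 235.999625 and keeps 300 − 235.999625 = 64.000375.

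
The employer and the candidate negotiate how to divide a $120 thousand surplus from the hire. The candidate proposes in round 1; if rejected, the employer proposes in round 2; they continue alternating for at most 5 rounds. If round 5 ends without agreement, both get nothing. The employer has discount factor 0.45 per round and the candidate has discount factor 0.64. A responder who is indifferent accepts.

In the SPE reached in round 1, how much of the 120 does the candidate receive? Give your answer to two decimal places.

94.96

Solve by backward induction from round 5.
Round 5 (the candidate proposes): the employer will accept anything ≥ 0, so the candidate offers 0 and keeps 120.
Round 4 (the employer proposes): the candidate can get 120 next round, worth 0.64 × 120 = 76.8 now, so the employer offers 76.8, keeping 43.2.
Round 3 (the candidate proposes): the employer can get 43.2 next round, worth 0.45 × 43.2 = 19.44 now, so the candidate offers 19.44, keeping 100.56.
Round 2 (the employer proposes): the candidate can get 100.56 next round, worth 0.64 × 100.56 = 64.3584 now. The employer offers 64.3584 and keeps 120 − 64.3584 = 55.6416.
Round 1 (the candidate proposes): the employer can get 55.6416 next round, worth 0.45 × 55.6416 = 25.03872 now, so the candidate offers 25.03872, keeping 94.96128.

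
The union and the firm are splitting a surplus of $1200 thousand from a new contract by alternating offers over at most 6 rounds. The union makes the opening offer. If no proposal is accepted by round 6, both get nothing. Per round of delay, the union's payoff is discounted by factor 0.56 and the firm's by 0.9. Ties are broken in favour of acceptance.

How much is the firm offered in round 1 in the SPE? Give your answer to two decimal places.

989.04

Solve by backward induction from round 6.
Round 6 (the firm proposes): the union will accept anything ≥ 0, so the firm offers 0 and keeps 1200.
Round 5 (the union proposes): the firm can get 1200 next round, worth 0.9 × 1200 = 1080 now, so the union offers 1080, keeping 120.
Round 4 (the firm proposes): the union can get 120 next round, worth 0.56 × 120 = 67.2 now. The firm offers 67.2 and keeps 1200 − 67.2 = 1132.8.
Round 3 (the union proposes): the firm can get 1132.8 next round, worth 0.9 × 1132.8 = 1019.52 now, so the union offers 1019.52, keeping 180.48.
Round 2 (the firm proposes): the union can get 180.48 next round, worth 0.56 × 180.48 = 101.0688 now. The firm offers 101.0688 and keeps 1200 − 101.0688 = 1098.9312.
Round 1 (the union proposes): the firm can get 1098.9312 next round, worth 0.9 × 1098.9312 = 989.03808 now; the union offers that and keeps 210.96192.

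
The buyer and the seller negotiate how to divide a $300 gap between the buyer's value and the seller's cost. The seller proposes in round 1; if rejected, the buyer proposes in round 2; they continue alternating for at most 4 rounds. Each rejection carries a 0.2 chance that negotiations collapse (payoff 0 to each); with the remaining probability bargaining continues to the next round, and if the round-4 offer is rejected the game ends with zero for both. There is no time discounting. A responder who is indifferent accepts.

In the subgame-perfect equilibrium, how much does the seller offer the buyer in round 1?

201.6

Round 4 (the buyer proposes): rejection yields 0 for the seller; the buyer offers 0 and keeps 300.
Round 3 (the seller proposes): rejecting gives the buyer an expected 0.8 × 300 = 240, so the seller offers 240, keeping 60.
Round 2 (the buyer proposes): rejecting gives the seller an expected 0.8 × 60 = 48; the buyer offers that and keeps 252.
Round 1 (the seller proposes): rejecting gives the buyer an expected 0.8 × 252 = 201.6. The seller offers 201.6 and keeps 300 − 201.6 = 98.4.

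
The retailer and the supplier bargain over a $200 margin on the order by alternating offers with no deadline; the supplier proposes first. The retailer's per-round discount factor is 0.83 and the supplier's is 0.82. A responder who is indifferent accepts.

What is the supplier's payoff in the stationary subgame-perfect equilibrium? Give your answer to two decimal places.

106.45

In a stationary SPE each proposer offers the other exactly their discounted continuation value.
If the supplier keeps x when proposing and the retailer keeps y when proposing, then x = 200 − 0.83y and y = 200 − 0.82x.
Solving: x = 200(1 − 0.83) / (1 − 0.82·0.83) = 34 / 0.3194 ≈ 106.4496.
The retailer gets 200 − 106.4496 ≈ 93.5504.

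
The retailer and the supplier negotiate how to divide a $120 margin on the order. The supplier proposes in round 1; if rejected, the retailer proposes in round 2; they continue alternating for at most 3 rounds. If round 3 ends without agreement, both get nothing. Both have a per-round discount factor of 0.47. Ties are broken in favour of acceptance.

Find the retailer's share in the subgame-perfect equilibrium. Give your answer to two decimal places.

29.89

Round 3 (the supplier proposes): the retailer will accept anything ≥ 0, so the supplier offers 0 and keeps 120.
Round 2 (the retailer proposes): the supplier can get 120 next round, worth 0.47 × 120 = 56.4 now, so the retailer offers 56.4, keeping 63.6.
Round 1 (the supplier proposes): the retailer can get 63.6 next round, worth 0.47 × 63.6 = 29.892 now, so the supplier offers 29.892, keeping 90.108.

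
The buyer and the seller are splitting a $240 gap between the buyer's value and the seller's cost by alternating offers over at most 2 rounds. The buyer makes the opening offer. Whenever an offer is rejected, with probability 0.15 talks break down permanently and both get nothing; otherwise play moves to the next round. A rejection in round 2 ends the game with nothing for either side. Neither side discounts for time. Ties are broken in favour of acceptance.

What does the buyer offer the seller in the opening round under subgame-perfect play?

204

Round 2 (the seller proposes): the buyer will accept anything ≥ 0, so the seller offers 0 and keeps 240.
Round 1 (the buyer proposes): rejecting gives the seller an expected 0.85 × 240 = 204, so the buyer offers 204, keeping 36.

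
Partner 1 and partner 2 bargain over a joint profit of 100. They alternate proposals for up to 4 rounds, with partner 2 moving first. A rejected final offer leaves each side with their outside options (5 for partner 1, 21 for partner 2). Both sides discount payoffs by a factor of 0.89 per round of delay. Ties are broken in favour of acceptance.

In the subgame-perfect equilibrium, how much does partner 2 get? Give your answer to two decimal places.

34.52

Round 4 (partner 1 proposes): partner 2 gets 21 if talks fail, so partner 1 offers 21 and keeps 79.
Round 3 (partner 2 proposes): partner 1 can get 79 next round, worth 0.89 × 79 = 70.31 now, so partner 2 offers 70.31, keeping 29.69.
Round 2 (partner 1 proposes): partner 2 can get 29.69 next round, worth 0.89 × 29.69 = 26.4241 now, so partner 1 offers 26.4241, keeping 73.5759.
Round 1 (partner 2 proposes): partner 1 can get 73.5759 next round, worth 0.89 × 73.5759 = 65.482551 now. Partner 2 offers 65.482551 and keeps 100 − 65.482551 = 34.517449.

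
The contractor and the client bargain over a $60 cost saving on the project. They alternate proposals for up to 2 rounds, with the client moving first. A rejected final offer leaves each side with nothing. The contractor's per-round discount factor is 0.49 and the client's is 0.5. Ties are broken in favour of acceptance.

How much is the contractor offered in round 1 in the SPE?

29.4

Round 2 (the contractor proposes): rejection yields 0 for the client; the contractor offers 0 and keeps 60.
Round 1 (the client proposes): the contractor can get 60 next round, worth 0.49 × 60 = 29.4 now. The client offers 29.4 and keeps 60 − 29.4 = 30.6.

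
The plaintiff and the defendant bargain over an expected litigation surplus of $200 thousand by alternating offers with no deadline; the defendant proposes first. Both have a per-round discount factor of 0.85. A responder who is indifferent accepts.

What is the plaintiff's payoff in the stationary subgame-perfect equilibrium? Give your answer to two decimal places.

When the defendant proposes, the plaintiff accepts any offer worth at least 0.85 times what the plaintiff would get by proposing next round; and vice versa.
This gives x = 200 − 0.85y and y = 200 − 0.85x, where x and y are each side's share when it proposes.
Hence (1 − 0.85·0.85)x = 200(1 − 0.85), i.e. 0.2775·x = 30.
x ≈ 108.1081; the plaintiff's share is 200 − x ≈ 91.8919.

91.89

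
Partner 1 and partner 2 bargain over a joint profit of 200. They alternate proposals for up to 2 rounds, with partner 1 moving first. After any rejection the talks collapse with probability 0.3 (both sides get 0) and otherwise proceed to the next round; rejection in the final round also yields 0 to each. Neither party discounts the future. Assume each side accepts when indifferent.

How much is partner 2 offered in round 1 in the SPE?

140

Round 2 (partner 2 proposes): rejection yields 0 for partner 1; partner 2 offers 0 and keeps 200.
Round 1 (partner 1 proposes): rejecting gives partner 2 an expected 0.7 × 200 = 140. Partner 1 offers 140 and keeps 200 − 140 = 60.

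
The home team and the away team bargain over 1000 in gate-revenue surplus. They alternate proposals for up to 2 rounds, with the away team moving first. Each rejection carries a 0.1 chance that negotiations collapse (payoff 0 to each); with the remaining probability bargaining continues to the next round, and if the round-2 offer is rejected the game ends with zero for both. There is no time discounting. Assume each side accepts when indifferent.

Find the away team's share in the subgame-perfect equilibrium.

Round 2 (the home team proposes): rejection yields 0 for the away team; the home team offers 0 and keeps 1000.
Round 1 (the away team proposes): rejecting gives the home team an expected 0.9 × 1000 = 900. The away team offers 900 and keeps 1000 − 900 = 100.

100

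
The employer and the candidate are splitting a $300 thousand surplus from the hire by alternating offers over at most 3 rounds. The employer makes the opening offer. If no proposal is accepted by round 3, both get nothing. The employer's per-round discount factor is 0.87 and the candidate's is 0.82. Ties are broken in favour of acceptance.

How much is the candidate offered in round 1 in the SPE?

31.98

Round 3 (the employer proposes): the candidate will accept anything ≥ 0, so the employer offers 0 and keeps 300.
Round 2 (the candidate proposes): the employer can get 300 next round, worth 0.87 × 300 = 261 now. The candidate offers 261 and keeps 300 − 261 = 39.
Round 1 (the employer proposes): the candidate can get 39 next round, worth 0.82 × 39 = 31.98 now. The employer offers 31.98 and keeps 300 − 31.98 = 268.02.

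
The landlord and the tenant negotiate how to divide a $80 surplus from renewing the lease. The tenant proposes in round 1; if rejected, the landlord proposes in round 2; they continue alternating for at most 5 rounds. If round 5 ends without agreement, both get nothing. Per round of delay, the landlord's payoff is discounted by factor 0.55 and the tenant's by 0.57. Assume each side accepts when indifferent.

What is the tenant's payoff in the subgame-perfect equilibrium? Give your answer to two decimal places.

55.15

Solve by backward induction from round 5.
Round 5 (the tenant proposes): rejection yields 0 for the landlord; the tenant offers 0 and keeps 80.
Round 4 (the landlord proposes): the tenant can get 80 next round, worth 0.57 × 80 = 45.6 now, so the landlord offers 45.6, keeping 34.4.
Round 3 (the tenant proposes): the landlord can get 34.4 next round, worth 0.55 × 34.4 = 18.92 now. The tenant offers 18.92 and keeps 80 − 18.92 = 61.08.
Round 2 (the landlord proposes): the tenant can get 61.08 next round, worth 0.57 × 61.08 = 34.8156 now, so the landlord offers 34.8156, keeping 45.1844.
Round 1 (the tenant proposes): the landlord can get 45.1844 next round, worth 0.55 × 45.1844 = 24.85142 now; the tenant offers that and keeps 55.14858.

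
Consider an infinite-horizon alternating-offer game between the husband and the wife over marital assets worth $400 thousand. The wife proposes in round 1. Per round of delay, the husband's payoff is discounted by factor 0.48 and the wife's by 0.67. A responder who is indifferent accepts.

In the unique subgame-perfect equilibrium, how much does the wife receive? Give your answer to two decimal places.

When the wife proposes, the husband accepts any offer worth at least 0.48 times what the husband would get by proposing next round; and vice versa.
This gives x = 400 − 0.48y and y = 400 − 0.67x, where x and y are each side's share when it proposes.
Hence (1 − 0.48·0.67)x = 400(1 − 0.48), i.e. 0.6784·x = 208.
x ≈ 306.6038; the husband's share is 400 − x ≈ 93.3962.

306.60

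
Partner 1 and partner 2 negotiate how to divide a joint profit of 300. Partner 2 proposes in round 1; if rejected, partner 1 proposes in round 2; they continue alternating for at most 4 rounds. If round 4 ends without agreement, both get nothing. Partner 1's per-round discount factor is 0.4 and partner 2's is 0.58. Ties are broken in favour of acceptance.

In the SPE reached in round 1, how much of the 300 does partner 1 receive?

By backward induction:
Round 4 (partner 1 proposes): rejection yields 0 for partner 2; partner 1 offers 0 and keeps 300.
Round 3 (partner 2 proposes): partner 1 can get 300 next round, worth 0.4 × 300 = 120 now. Partner 2 offers 120 and keeps 300 − 120 = 180.
Round 2 (partner 1 proposes): partner 2 can get 180 next round, worth 0.58 × 180 = 104.4 now. Partner 1 offers 104.4 and keeps 300 − 104.4 = 195.6.
Round 1 (partner 2 proposes): partner 1 can get 195.6 next round, worth 0.4 × 195.6 = 78.24 now, so partner 2 offers 78.24, keeping 221.76.

78.24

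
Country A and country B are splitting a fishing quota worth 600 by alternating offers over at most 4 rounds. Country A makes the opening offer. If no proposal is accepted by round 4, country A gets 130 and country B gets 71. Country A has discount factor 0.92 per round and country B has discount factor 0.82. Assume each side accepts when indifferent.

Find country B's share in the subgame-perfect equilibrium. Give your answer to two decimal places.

330.11

Round 4 (country B proposes): country A gets 130 if talks fail, so country B offers 130 and keeps 470.
Round 3 (country A proposes): country B can get 470 next round, worth 0.82 × 470 = 385.4 now, so country A offers 385.4, keeping 214.6.
Round 2 (country B proposes): country A can get 214.6 next round, worth 0.92 × 214.6 = 197.432 now; country B offers that and keeps 402.568.
Round 1 (country A proposes): country B can get 402.568 next round, worth 0.82 × 402.568 = 330.10576 now. Country A offers 330.10576 and keeps 600 − 330.10576 = 269.89424.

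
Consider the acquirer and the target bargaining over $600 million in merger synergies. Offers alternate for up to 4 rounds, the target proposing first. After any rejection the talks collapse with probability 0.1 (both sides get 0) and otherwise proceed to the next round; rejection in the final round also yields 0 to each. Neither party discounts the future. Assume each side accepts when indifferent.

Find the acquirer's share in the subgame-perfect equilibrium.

By backward induction:
Round 4 (the acquirer proposes): rejection yields 0 for the target; the acquirer offers 0 and keeps 600.
Round 3 (the target proposes): rejecting gives the acquirer an expected 0.9 × 600 = 540. The target offers 540 and keeps 600 − 540 = 60.
Round 2 (the acquirer proposes): rejecting gives the target an expected 0.9 × 60 = 54. The acquirer offers 54 and keeps 600 − 54 = 546.
Round 1 (the target proposes): rejecting gives the acquirer an expected 0.9 × 546 = 491.4. The target offers 491.4 and keeps 600 − 491.4 = 108.6.

491.4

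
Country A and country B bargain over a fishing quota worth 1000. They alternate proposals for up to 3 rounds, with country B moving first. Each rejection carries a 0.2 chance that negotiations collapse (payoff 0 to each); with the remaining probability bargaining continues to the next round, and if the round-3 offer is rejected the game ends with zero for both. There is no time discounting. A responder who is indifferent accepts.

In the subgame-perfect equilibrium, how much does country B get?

By backward induction:
Round 3 (country B proposes): country A will accept anything ≥ 0, so country B offers 0 and keeps 1000.
Round 2 (country A proposes): rejecting gives country B an expected 0.8 × 1000 = 800. Country A offers 800 and keeps 1000 − 800 = 200.
Round 1 (country B proposes): rejecting gives country A an expected 0.8 × 200 = 160; country B offers that and keeps 840.

840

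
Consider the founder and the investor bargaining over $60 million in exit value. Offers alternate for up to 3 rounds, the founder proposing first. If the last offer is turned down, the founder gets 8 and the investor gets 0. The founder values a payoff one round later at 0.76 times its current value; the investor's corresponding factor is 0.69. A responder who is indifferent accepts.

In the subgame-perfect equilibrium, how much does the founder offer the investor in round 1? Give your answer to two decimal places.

Work backward from the last round.
Round 3 (the founder proposes): the investor will accept anything ≥ 0, so the founder offers 0 and keeps 60.
Round 2 (the investor proposes): the founder can get 60 next round, worth 0.76 × 60 = 45.6 now; the investor offers that and keeps 14.4.
Round 1 (the founder proposes): the investor can get 14.4 next round, worth 0.69 × 14.4 = 9.936 now. The founder offers 9.936 and keeps 60 − 9.936 = 50.064.

9.94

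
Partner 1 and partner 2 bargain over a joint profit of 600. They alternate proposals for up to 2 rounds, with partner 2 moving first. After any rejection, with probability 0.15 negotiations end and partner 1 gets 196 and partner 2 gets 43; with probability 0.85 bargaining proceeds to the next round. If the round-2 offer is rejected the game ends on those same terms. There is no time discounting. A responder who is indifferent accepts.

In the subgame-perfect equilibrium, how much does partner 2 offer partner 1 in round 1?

502.85

Round 2 (partner 1 proposes): partner 2 gets 43 if talks fail, so partner 1 offers 43 and keeps 557.
Round 1 (partner 2 proposes): rejecting gives partner 1 an expected 0.85 × 557 + 0.15 × 196 = 502.85, so partner 2 offers 502.85, keeping 97.15.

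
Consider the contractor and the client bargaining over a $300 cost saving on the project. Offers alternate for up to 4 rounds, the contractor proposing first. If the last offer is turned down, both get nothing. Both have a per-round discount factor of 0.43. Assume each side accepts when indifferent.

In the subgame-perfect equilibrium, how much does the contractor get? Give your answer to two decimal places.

Round 4 (the client proposes): rejection yields 0 for the contractor; the client offers 0 and keeps 300.
Round 3 (the contractor proposes): the client can get 300 next round, worth 0.43 × 300 = 129 now; the contractor offers that and keeps 171.
Round 2 (the client proposes): the contractor can get 171 next round, worth 0.43 × 171 = 73.53 now; the client offers that and keeps 226.47.
Round 1 (the contractor proposes): the client can get 226.47 next round, worth 0.43 × 226.47 = 97.3821 now, so the contractor offers 97.3821, keeping 202.6179.

202.62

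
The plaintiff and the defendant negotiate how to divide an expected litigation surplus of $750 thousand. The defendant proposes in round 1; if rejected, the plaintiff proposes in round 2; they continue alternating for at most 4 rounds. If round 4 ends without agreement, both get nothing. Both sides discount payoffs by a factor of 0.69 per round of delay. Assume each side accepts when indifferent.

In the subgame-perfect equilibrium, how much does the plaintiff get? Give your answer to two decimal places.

Solve by backward induction from round 4.
Round 4 (the plaintiff proposes): rejection yields 0 for the defendant; the plaintiff offers 0 and keeps 750.
Round 3 (the defendant proposes): the plaintiff can get 750 next round, worth 0.69 × 750 = 517.5 now, so the defendant offers 517.5, keeping 232.5.
Round 2 (the plaintiff proposes): the defendant can get 232.5 next round, worth 0.69 × 232.5 = 160.425 now, so the plaintiff offers 160.425, keeping 589.575.
Round 1 (the defendant proposes): the plaintiff can get 589.575 next round, worth 0.69 × 589.575 = 406.80675 now; the defendant offers that and keeps 343.19325.

406.81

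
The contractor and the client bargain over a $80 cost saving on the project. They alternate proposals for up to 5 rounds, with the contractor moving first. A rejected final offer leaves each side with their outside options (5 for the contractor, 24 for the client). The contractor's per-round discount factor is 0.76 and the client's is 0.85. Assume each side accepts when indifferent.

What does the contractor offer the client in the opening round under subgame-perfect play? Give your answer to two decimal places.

Round 5 (the contractor proposes): the client gets 24 if talks fail, so the contractor offers 24 and keeps 56.
Round 4 (the client proposes): the contractor can get 56 next round, worth 0.76 × 56 = 42.56 now, so the client offers 42.56, keeping 37.44.
Round 3 (the contractor proposes): the client can get 37.44 next round, worth 0.85 × 37.44 = 31.824 now. The contractor offers 31.824 and keeps 80 − 31.824 = 48.176.
Round 2 (the client proposes): the contractor can get 48.176 next round, worth 0.76 × 48.176 = 36.61376 now. The client offers 36.61376 and keeps 80 − 36.61376 = 43.38624.
Round 1 (the contractor proposes): the client can get 43.38624 next round, worth 0.85 × 43.38624 = 36.878304 now. The contractor offers 36.878304 and keeps 80 − 36.878304 = 43.121696.

36.88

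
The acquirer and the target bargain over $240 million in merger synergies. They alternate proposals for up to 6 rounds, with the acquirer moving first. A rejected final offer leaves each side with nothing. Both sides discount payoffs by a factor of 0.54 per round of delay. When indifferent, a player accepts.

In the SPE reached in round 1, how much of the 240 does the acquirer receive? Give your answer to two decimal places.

Round 6 (the target proposes): rejection yields 0 for the acquirer; the target offers 0 and keeps 240.
Round 5 (the acquirer proposes): the target can get 240 next round, worth 0.54 × 240 = 129.6 now; the acquirer offers that and keeps 110.4.
Round 4 (the target proposes): the acquirer can get 110.4 next round, worth 0.54 × 110.4 = 59.616 now; the target offers that and keeps 180.384.
Round 3 (the acquirer proposes): the target can get 180.384 next round, worth 0.54 × 180.384 = 97.40736 now; the acquirer offers that and keeps 142.59264.
Round 2 (the target proposes): the acquirer can get 142.59264 next round, worth 0.54 × 142.59264 = 77.0000256 now; the target offers that and keeps 162.9999744.
Round 1 (the acquirer proposes): the target can get 162.9999744 next round, worth 0.54 × 162.9999744 = 88.019986176 now, so the acquirer offers 88.019986176, keeping 151.980013824.

151.98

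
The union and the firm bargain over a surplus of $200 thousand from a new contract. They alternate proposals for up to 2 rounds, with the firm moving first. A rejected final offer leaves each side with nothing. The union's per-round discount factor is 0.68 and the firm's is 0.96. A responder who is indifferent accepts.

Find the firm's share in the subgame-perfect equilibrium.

By backward induction:
Round 2 (the union proposes): rejection yields 0 for the firm; the union offers 0 and keeps 200.
Round 1 (the firm proposes): the union can get 200 next round, worth 0.68 × 200 = 136 now, so the firm offers 136, keeping 64.

64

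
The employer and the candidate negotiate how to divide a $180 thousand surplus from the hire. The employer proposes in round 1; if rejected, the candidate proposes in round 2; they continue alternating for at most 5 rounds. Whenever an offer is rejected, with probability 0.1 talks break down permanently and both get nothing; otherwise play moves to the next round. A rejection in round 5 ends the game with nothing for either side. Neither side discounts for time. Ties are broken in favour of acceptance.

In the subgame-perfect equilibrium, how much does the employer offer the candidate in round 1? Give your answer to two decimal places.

Round 5 (the employer proposes): rejection yields 0 for the candidate; the employer offers 0 and keeps 180.
Round 4 (the candidate proposes): rejecting gives the employer an expected 0.9 × 180 = 162, so the candidate offers 162, keeping 18.
Round 3 (the employer proposes): rejecting gives the candidate an expected 0.9 × 18 = 16.2; the employer offers that and keeps 163.8.
Round 2 (the candidate proposes): rejecting gives the employer an expected 0.9 × 163.8 = 147.42. The candidate offers 147.42 and keeps 180 − 147.42 = 32.58.
Round 1 (the employer proposes): rejecting gives the candidate an expected 0.9 × 32.58 = 29.322; the employer offers that and keeps 150.678.

29.32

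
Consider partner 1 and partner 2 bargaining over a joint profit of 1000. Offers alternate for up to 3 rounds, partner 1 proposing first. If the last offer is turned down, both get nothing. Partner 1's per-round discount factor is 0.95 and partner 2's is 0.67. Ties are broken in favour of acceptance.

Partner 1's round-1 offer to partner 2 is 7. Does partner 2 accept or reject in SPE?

Reject

Work out partner 2's continuation value if the offer is rejected.
Round 3 (partner 1 proposes): partner 2 will accept anything ≥ 0, so partner 1 offers 0 and keeps 1000.
Round 2 (partner 2 proposes): partner 1 can get 1000 next round, worth 0.95 × 1000 = 950 now; partner 2 offers that and keeps 50.
So by rejecting in round 1, partner 2 gets 50 next round, worth 0.67 × 50 = 33.5 now.
Offer 7 < 33.5, so partner 2 rejects.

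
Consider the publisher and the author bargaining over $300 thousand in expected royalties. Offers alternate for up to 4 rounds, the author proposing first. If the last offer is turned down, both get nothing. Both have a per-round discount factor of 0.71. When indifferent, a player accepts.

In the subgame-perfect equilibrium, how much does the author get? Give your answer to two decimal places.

130.86

By backward induction:
Round 4 (the publisher proposes): the author will accept anything ≥ 0, so the publisher offers 0 and keeps 300.
Round 3 (the author proposes): the publisher can get 300 next round, worth 0.71 × 300 = 213 now. The author offers 213 and keeps 300 − 213 = 87.
Round 2 (the publisher proposes): the author can get 87 next round, worth 0.71 × 87 = 61.77 now; the publisher offers that and keeps 238.23.
Round 1 (the author proposes): the publisher can get 238.23 next round, worth 0.71 × 238.23 = 169.1433 now, so the author offers 169.1433, keeping 130.8567.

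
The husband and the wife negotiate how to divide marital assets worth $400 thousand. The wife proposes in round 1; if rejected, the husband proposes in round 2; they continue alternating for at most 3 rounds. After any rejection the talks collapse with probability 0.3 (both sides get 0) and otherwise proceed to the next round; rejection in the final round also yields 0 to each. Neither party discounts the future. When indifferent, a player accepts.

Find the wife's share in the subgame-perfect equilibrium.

316

By backward induction:
Round 3 (the wife proposes): the husband will accept anything ≥ 0, so the wife offers 0 and keeps 400.
Round 2 (the husband proposes): rejecting gives the wife an expected 0.7 × 400 = 280, so the husband offers 280, keeping 120.
Round 1 (the wife proposes): rejecting gives the husband an expected 0.7 × 120 = 84; the wife offers that and keeps 316.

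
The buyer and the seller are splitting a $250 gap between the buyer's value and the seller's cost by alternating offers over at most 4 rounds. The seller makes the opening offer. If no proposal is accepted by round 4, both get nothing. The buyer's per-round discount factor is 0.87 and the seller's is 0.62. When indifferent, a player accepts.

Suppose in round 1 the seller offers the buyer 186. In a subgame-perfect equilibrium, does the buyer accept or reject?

Round 4 (the buyer proposes): rejection yields 0 for the seller; the buyer offers 0 and keeps 250.
Round 3 (the seller proposes): the buyer can get 250 next round, worth 0.87 × 250 = 217.5 now, so the seller offers 217.5, keeping 32.5.
Round 2 (the buyer proposes): the seller can get 32.5 next round, worth 0.62 × 32.5 = 20.15 now; the buyer offers that and keeps 229.85.
So by rejecting in round 1, the buyer gets 229.85 next round, worth 0.87 × 229.85 = 199.9695 now.
Offer 186 < 199.9695, so the buyer rejects.

Reject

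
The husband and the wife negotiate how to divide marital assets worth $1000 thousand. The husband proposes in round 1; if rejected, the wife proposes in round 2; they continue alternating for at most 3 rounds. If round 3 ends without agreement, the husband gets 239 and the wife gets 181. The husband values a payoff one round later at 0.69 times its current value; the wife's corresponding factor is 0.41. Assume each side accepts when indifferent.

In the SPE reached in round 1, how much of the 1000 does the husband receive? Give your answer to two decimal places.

Work backward from the last round.
Round 3 (the husband proposes): the wife gets 181 if talks fail, so the husband offers 181 and keeps 819.
Round 2 (the wife proposes): the husband can get 819 next round, worth 0.69 × 819 = 565.11 now; the wife offers that and keeps 434.89.
Round 1 (the husband proposes): the wife can get 434.89 next round, worth 0.41 × 434.89 = 178.3049 now; the husband offers that and keeps 821.6951.

821.70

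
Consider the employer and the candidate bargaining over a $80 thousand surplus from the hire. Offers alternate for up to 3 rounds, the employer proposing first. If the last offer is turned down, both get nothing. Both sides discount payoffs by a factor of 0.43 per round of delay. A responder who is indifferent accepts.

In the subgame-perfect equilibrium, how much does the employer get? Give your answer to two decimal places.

Solve by backward induction from round 3.
Round 3 (the employer proposes): rejection yields 0 for the candidate; the employer offers 0 and keeps 80.
Round 2 (the candidate proposes): the employer can get 80 next round, worth 0.43 × 80 = 34.4 now. The candidate offers 34.4 and keeps 80 − 34.4 = 45.6.
Round 1 (the employer proposes): the candidate can get 45.6 next round, worth 0.43 × 45.6 = 19.608 now; the employer offers that and keeps 60.392.

60.39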